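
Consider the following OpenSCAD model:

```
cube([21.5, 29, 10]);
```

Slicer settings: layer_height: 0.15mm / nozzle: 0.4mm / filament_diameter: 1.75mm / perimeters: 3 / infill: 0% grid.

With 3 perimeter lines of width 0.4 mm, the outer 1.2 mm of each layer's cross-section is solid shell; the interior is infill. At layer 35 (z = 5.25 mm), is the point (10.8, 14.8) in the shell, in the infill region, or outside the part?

infill

At z = 5.25 mm: the cube is present — its section is the full 21.5×29 rectangle. Overall, the cross-section is a single solid region. The nearest boundary edge runs (21.50, 0.00)→(21.50, 29.00); distance from the point to it = 10.70 mm. The point is inside the cross-section and 10.70 mm from the nearest boundary — more than the 1.2 mm shell width (3 × 0.4), so it's in the infill interior.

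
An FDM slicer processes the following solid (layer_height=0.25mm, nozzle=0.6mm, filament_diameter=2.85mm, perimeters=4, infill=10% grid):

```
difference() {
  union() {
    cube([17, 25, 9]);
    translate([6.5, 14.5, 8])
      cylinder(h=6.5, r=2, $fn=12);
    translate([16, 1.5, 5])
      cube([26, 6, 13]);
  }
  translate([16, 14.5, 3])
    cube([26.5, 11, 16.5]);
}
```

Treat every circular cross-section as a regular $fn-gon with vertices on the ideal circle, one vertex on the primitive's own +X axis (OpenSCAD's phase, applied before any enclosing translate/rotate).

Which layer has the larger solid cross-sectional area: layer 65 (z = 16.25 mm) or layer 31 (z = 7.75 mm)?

layer 31 (z = 7.75 mm)

Layer 65 (z = 16.25): the cube is absent (z outside [0, 9]); the cylinder at (6.5, 14.5) is absent (z outside [8, 14.5]); the cube at (16, 1.5) (footprint 26×6) is included at this height (area 156.00 mm²); Taking the union: only the 26×6 cube at (16, 1.5) is present, so the union is just that shape — area = 156.00 mm²; the cube at (16, 14.5) is present — its section is the full 26.5×11 rectangle (area 291.50 mm²); Subtracting the remaining from the first: starting from that combined region (156.00 mm²), the 26.5×11 cube at (16, 14.5) misses the remaining region (no effect) — area = 156.00 mm². So its area = 156.00 mm². Layer 31 (z = 7.75): the cube is present — its section is the full 17×25 rectangle (area 425.00 mm²); the cylinder at (6.5, 14.5) is absent (z outside [8, 14.5]); the cube at (16, 1.5) is present — its section is the full 26×6 rectangle (area 156.00 mm²); Taking the union: the regions partially overlap — summed areas 581.00 mm² minus the doubly-counted overlap 6.00 mm² gives 575.00 mm² — area = 575.00 mm²; the cube at (16, 14.5) (footprint 26.5×11) is included at this height (area 291.50 mm²); Subtracting the remaining from the first: starting from that combined region (575.00 mm²), the 26.5×11 cube at (16, 14.5) partially overlaps it — only the 10.50 mm² overlap (of its 291.50 mm²) is removed, clipping the outline — area = 564.50 mm². So its area = 564.50 mm². Layer 31 is larger (564.50 vs 156.00 mm²).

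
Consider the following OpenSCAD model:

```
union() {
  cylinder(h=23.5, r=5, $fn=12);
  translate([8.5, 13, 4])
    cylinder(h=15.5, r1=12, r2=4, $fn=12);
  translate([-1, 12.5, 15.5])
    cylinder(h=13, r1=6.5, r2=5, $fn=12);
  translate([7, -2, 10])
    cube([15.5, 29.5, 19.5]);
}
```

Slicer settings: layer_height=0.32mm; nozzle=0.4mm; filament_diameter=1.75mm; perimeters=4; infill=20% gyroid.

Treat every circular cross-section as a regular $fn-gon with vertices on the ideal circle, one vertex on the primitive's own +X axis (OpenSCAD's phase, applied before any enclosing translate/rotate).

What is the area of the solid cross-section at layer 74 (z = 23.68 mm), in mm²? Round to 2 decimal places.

549.86 mm²

At z = 23.68 mm: the cylinder is not intersected at this z (z outside [0, 23.5]); the cone at (8.5, 13) does not reach this height (z outside [4, 19.5]); the cone at (-1, 12.5) (r1=6.5→r2=5) has section circumradius 5.556 here — a regular 12-gon (area = (12/2)·5.556²·sin(360°/12) = 92.61 mm²); the cube at (7, -2) is present — its section is the full 15.5×29.5 rectangle (area 457.25 mm²); Merging all regions: the 2 present regions are separate (no shared area or edge), so areas and boundary lengths simply add and each stays a separate island — area = 549.86 mm². Overall, the cross-section has 2 separate islands. Net area = 549.86 mm².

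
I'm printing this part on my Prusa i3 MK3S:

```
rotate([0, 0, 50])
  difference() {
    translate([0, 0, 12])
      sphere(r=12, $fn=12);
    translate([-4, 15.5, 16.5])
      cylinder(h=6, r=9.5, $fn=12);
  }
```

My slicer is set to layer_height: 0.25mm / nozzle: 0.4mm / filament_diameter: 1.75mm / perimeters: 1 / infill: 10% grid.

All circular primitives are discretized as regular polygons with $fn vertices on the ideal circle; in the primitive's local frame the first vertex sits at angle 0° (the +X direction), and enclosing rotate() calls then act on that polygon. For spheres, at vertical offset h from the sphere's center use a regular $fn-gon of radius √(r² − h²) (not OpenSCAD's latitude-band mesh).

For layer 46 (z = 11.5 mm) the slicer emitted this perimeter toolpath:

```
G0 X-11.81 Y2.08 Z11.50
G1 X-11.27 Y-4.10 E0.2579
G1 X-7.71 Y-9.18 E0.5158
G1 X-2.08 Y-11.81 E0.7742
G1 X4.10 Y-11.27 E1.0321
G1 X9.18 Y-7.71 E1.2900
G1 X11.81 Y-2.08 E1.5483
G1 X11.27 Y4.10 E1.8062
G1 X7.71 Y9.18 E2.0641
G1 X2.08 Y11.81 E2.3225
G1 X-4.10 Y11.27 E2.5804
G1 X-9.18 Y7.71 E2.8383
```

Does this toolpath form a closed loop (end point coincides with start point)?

no

Start point (G0): (-11.81, 2.08). End point (last G1): the path does not return to the start — open.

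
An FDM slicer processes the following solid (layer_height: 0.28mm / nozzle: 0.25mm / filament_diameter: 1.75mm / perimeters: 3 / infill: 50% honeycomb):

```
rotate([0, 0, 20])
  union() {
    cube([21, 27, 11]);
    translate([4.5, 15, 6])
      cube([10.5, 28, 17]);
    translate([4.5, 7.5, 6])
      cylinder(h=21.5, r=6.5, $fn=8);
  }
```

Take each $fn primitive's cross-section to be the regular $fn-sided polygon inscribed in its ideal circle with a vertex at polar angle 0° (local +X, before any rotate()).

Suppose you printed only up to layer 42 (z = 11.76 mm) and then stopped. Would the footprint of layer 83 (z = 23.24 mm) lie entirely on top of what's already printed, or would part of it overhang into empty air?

entirely on top

Compare the two slices. At z = 11.76: the cube is absent (z outside [0, 11]); the cube at (4.5, 15) is present — its section is the full 10.5×28 rectangle (area 294.00 mm²); the r=6.5 cylinder at (4.5, 7.5) contributes a regular 8-gon of circumradius 6.5 (area = (8/2)·6.500²·sin(360°/8) = 119.50 mm²); Combining (union): the 2 present regions are separate (no shared area or edge), so areas and boundary lengths simply add and each stays a separate island — area = 413.50 mm²; (rotated 20° about Z; rotation is an isometry so areas/perimeters/island counts are preserved). At z = 23.24: the cube does not reach this height (z outside [0, 11]); the cube at (4.5, 15) does not reach this height (z outside [6, 23]); the r=6.5 cylinder at (4.5, 7.5) gives a regular 8-gon of circumradius 6.5 (constant along its height) (area = (8/2)·6.500²·sin(360°/8) = 119.50 mm²); Merging all regions: only the r=6.5 cylinder at (4.5, 7.5) is present, so the union is just that shape — area = 119.50 mm²; (whole slice rotated 20° about Z — lengths, areas and connectivity unchanged). Checking containment: the cross-section at z = 23.24 is a subset of the cross-section at z = 11.76.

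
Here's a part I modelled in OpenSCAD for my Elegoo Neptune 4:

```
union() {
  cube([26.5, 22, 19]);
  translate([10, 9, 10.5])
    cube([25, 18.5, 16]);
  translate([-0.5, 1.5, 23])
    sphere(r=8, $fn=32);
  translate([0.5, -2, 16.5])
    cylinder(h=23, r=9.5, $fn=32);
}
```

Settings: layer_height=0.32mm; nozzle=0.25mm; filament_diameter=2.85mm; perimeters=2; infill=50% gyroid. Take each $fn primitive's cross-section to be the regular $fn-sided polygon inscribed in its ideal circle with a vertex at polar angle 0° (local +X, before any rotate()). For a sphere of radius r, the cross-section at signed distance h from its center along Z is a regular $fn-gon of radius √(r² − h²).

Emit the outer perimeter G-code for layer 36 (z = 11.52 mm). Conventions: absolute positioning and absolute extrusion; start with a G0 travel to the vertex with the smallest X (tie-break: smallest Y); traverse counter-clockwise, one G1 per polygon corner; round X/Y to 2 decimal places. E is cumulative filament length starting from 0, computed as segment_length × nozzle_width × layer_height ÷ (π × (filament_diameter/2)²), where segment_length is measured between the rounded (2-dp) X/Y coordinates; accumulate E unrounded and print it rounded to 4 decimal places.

At z = 11.52 mm: the cube is present — its section is the full 26.5×22 rectangle; the cube at (10, 9) (footprint 25×18.5) is included at this height; the sphere at (-0.5, 1.5) does not reach this height (|z−center|=11.480 > r=8); the cylinder at (0.5, -2) does not reach this height (z outside [16.5, 39.5]); Merging all regions: the regions partially overlap (shared area 214.50 mm²), so overlapping operands fuse into one piece — 1 connected region. The outline is a single polygon with 8 vertices. Extrusion per mm of travel: 0.25 × 0.32 / (π × 1.425²) = 0.012540. Accumulating E over each segment gives final E = 1.5675.

G0 X0.00 Y0.00 Z11.52
G1 X26.50 Y0.00 E0.3323
G1 X26.50 Y9.00 E0.4452
G1 X35.00 Y9.00 E0.5518
G1 X35.00 Y27.50 E0.7838
G1 X10.00 Y27.50 E1.0973
G1 X10.00 Y22.00 E1.1663
G1 X0.00 Y22.00 E1.2917
G1 X0.00 Y0.00 E1.5675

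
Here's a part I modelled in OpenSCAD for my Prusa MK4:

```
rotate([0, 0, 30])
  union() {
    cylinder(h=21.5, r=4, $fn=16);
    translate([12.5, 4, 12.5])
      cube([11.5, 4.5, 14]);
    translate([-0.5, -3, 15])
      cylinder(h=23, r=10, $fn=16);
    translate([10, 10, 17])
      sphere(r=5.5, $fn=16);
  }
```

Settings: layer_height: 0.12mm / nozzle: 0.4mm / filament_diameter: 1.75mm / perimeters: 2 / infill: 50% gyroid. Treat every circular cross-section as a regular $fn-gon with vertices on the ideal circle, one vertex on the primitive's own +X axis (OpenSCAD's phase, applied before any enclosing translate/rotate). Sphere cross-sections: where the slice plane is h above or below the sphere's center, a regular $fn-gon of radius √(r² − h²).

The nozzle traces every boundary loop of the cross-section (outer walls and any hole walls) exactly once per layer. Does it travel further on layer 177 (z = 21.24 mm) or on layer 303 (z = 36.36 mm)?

layer 177 (z = 21.24 mm)

Layer 177 (z = 21.24): the cylinder: section is a regular 16-gon, circumradius r=4 (perimeter = 2·16·4.000·sin(180°/16) = 24.97 mm); the 11.5×4.5 cube at (12.5, 4) contributes its full rectangle (perimeter 32.00 mm); the r=10 cylinder at (-0.5, -3) contributes a regular 16-gon of circumradius 10 (perimeter = 2·16·10.000·sin(180°/16) = 62.43 mm); the r=5.5 sphere at (10, 10) contributes a regular 16-gon of circumradius √(5.5²−4.24²) = 3.503 (perimeter = 2·16·3.503·sin(180°/16) = 21.87 mm); Taking the union: the regions partially overlap (shared area 49.28 mm²), so the edge portions inside another operand are dropped and the merged outline is re-measured after clipping — boundary = 113.59 mm; (rotated 30° about Z; rotation is an isometry so areas/perimeters/island counts are preserved). So its perimeter = 113.59 mm. Layer 303 (z = 36.36): the cylinder does not reach this height (z outside [0, 21.5]); the cube at (12.5, 4) is not intersected at this z (z outside [12.5, 26.5]); the r=10 cylinder at (-0.5, -3) contributes a regular 16-gon of circumradius 10 (perimeter = 2·16·10.000·sin(180°/16) = 62.43 mm); the sphere at (10, 10) does not reach this height (|z−center|=19.360 > r=5.5); Combining (union): only the r=10 cylinder at (-0.5, -3) is present, so the union is just that shape — boundary = 62.43 mm; (rotated 30° about Z; rotation is an isometry so areas/perimeters/island counts are preserved). So its perimeter = 62.43 mm. Layer 177 is larger (113.59 vs 62.43 mm).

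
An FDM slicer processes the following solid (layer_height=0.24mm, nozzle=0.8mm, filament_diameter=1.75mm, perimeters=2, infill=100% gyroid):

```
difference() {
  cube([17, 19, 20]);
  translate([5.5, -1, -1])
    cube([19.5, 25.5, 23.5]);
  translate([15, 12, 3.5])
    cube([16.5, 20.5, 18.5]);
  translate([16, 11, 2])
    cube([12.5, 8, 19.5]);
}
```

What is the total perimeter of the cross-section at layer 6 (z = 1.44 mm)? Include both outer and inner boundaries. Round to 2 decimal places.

At z = 1.44 mm: the 17×19 cube contributes its full rectangle (perimeter 72.00 mm); the 19.5×25.5 cube at (5.5, -1) contributes its full rectangle (perimeter 90.00 mm); the cube at (15, 12) is absent (z outside [3.5, 22]); the cube at (16, 11) is not intersected at this z (z outside [2, 21.5]); After the difference (first − rest): starting from the 17×19 cube, the 19.5×25.5 cube at (5.5, -1) partially overlaps it — only the 218.50 mm² overlap (of its 497.25 mm²) is removed, clipping the outline — boundary = 49.00 mm. Overall, the cross-section is a single solid region. Total boundary length (outer) = 49.00 mm.

49.00 mm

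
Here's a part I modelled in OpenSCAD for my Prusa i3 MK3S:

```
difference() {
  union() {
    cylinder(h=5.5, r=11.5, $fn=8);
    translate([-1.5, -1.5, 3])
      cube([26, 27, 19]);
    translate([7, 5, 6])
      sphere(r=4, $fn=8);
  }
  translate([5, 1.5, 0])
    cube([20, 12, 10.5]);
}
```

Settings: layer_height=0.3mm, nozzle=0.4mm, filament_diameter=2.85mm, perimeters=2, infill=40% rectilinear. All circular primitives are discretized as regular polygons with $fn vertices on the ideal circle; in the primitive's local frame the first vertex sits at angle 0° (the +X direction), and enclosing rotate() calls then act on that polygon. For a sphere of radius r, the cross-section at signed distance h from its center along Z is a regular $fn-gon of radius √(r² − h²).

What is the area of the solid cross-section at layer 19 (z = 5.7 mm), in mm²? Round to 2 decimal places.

468.00 mm²

At z = 5.7 mm: the cylinder does not reach this height (z outside [0, 5.5]); the 26×27 cube at (-1.5, -1.5) contributes its full rectangle (area 702.00 mm²); the r=4 sphere at (7, 5) contributes a regular 8-gon of circumradius √(4²−0.3²) = 3.989 (area = (8/2)·3.989²·sin(360°/8) = 45.00 mm²); Taking the union: the r=4 sphere at (7, 5) lies entirely inside the 26×27 cube at (-1.5, -1.5), so the union is just the 26×27 cube at (-1.5, -1.5) — area = 702.00 mm²; the cube at (5, 1.5) (footprint 20×12) is included at this height (area 240.00 mm²); Taking the first minus the rest: starting from the result so far (702.00 mm²), the 20×12 cube at (5, 1.5) partially overlaps it — only the 234.00 mm² overlap (of its 240.00 mm²) is removed, clipping the outline — area = 468.00 mm². Overall, the cross-section is a single solid region. Net area = 468.00 mm².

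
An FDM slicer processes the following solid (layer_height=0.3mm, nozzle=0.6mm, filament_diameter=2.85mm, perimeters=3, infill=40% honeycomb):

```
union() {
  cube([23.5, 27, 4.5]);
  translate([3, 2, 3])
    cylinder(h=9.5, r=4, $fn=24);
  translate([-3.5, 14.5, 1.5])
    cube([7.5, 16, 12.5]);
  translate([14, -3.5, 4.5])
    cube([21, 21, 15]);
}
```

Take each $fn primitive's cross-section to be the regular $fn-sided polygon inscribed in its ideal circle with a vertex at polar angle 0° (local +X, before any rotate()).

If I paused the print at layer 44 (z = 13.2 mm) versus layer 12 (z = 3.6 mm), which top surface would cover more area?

layer 12 (z = 3.6 mm)

Layer 44 (z = 13.2): the cube is not intersected at this z (z outside [0, 4.5]); the cylinder at (3, 2) is not intersected at this z (z outside [3, 12.5]); the cube at (-3.5, 14.5) (footprint 7.5×16) is included at this height (area 120.00 mm²); the cube at (14, -3.5) (footprint 21×21) is included at this height (area 441.00 mm²); Merging all regions: the 2 present regions are separate (no shared area or edge), so areas and boundary lengths simply add and each stays a separate island — area = 561.00 mm². So its area = 561.00 mm². Layer 12 (z = 3.6): the cube (footprint 23.5×27) is included at this height (area 634.50 mm²); the cylinder at (3, 2): section is a regular 24-gon, circumradius r=4 (area = (24/2)·4.000²·sin(360°/24) = 49.69 mm²); the cube at (-3.5, 14.5) (footprint 7.5×16) is included at this height (area 120.00 mm²); the cube at (14, -3.5) is absent (z outside [4.5, 19.5]); Taking the union: the regions partially overlap — summed areas 804.19 mm² minus the doubly-counted overlap 86.71 mm² gives 717.49 mm² — area = 717.49 mm². So its area = 717.49 mm². Layer 12 is larger (717.49 vs 561.00 mm²).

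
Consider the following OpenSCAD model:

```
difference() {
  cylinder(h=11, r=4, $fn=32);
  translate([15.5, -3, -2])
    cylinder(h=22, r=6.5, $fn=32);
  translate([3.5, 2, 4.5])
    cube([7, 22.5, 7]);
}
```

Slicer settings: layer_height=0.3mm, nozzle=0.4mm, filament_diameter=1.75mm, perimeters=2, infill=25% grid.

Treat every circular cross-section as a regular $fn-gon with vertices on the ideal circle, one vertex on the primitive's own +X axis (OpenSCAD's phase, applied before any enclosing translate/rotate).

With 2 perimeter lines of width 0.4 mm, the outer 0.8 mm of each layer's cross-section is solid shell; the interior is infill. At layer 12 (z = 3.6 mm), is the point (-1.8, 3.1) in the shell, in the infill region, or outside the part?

shell

At z = 3.6 mm: the r=4 cylinder gives a regular 32-gon of circumradius 4 (constant along its height); the r=6.5 cylinder at (15.5, -3) gives a regular 32-gon of circumradius 6.5 (constant along its height); the cube at (3.5, 2) does not reach this height (z outside [4.5, 11.5]); Subtracting the remaining from the first: starting from the r=4 cylinder, the r=6.5 cylinder at (15.5, -3) misses the remaining region (no effect) — 1 connected region. Overall, the cross-section is a single solid region. The nearest boundary edge runs (-2.22, 3.33)→(-1.53, 3.70); distance from the point to it = 0.40 mm. The point is inside the cross-section, 0.40 mm from the nearest boundary — within the 0.8 mm shell band (2 × 0.4).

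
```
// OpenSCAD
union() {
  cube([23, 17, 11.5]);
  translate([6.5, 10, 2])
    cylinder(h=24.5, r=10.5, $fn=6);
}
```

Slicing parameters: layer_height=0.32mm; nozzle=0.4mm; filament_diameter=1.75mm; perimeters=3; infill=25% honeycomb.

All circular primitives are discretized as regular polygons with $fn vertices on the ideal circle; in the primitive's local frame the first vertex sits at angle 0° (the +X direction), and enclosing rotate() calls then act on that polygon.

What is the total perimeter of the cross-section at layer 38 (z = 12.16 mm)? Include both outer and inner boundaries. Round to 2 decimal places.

At z = 12.16 mm: the cube is not intersected at this z (z outside [0, 11.5]); the r=10.5 cylinder at (6.5, 10) contributes a regular 6-gon of circumradius 10.5 (perimeter = 2·6·10.500·sin(180°/6) = 63.00 mm); Combining (union): only the r=10.5 cylinder at (6.5, 10) is present, so the union is just that shape — boundary = 63.00 mm. Overall, the cross-section is a single solid region. Total boundary length (outer) = 63.00 mm.

63.00 mm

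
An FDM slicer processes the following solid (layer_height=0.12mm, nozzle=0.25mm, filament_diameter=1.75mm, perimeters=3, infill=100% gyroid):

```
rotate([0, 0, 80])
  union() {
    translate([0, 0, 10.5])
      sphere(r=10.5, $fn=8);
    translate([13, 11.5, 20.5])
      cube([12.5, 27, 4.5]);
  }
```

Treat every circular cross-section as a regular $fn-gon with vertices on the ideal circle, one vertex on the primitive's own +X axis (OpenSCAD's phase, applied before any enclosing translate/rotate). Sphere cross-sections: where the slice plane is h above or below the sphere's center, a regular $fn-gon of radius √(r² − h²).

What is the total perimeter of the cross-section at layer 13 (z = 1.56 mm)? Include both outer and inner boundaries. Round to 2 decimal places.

33.72 mm

At z = 1.56 mm: the sphere: section is a regular 8-gon, circumradius = √(r²−h²) = √(10.5²−8.94²) = 5.507 (perimeter = 2·8·5.507·sin(180°/8) = 33.72 mm); the cube at (13, 11.5) does not reach this height (z outside [20.5, 25]); Taking the union: only the r=10.5 sphere is present, so the union is just that shape — boundary = 33.72 mm; (whole slice rotated 80° about Z — lengths, areas and connectivity unchanged). Overall, the cross-section is a single solid region. Total boundary length (outer) = 33.72 mm.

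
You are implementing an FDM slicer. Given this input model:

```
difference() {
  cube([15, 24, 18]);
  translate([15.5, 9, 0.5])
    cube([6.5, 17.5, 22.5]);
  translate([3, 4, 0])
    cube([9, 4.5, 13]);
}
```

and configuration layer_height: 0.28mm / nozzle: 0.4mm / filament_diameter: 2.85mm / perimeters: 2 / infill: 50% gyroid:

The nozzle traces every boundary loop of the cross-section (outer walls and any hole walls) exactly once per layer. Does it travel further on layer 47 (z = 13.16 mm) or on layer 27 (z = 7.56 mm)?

layer 27 (z = 7.56 mm)

Layer 47 (z = 13.16): the 15×24 cube contributes its full rectangle (perimeter 78.00 mm); the cube at (15.5, 9) (footprint 6.5×17.5) is included at this height (perimeter 48.00 mm); the cube at (3, 4) does not reach this height (z outside [0, 13]); Taking the first minus the rest: starting from the 15×24 cube, the 6.5×17.5 cube at (15.5, 9) misses the remaining region (no effect) — boundary = 78.00 mm. So its perimeter = 78.00 mm. Layer 27 (z = 7.56): the cube (footprint 15×24) is included at this height (perimeter 78.00 mm); the cube at (15.5, 9) is present — its section is the full 6.5×17.5 rectangle (perimeter 48.00 mm); the 9×4.5 cube at (3, 4) contributes its full rectangle (perimeter 27.00 mm); Subtracting the remaining from the first: starting from the 15×24 cube, the 6.5×17.5 cube at (15.5, 9) misses the remaining region (no effect); the 9×4.5 cube at (3, 4) lies wholly inside it (removes its full 40.50 mm² and its 27.00 mm outline becomes a hole wall) — boundary (outer + 1 inner loop) = 105.00 mm. So its perimeter = 105.00 mm. Layer 27 is larger (105.00 vs 78.00 mm).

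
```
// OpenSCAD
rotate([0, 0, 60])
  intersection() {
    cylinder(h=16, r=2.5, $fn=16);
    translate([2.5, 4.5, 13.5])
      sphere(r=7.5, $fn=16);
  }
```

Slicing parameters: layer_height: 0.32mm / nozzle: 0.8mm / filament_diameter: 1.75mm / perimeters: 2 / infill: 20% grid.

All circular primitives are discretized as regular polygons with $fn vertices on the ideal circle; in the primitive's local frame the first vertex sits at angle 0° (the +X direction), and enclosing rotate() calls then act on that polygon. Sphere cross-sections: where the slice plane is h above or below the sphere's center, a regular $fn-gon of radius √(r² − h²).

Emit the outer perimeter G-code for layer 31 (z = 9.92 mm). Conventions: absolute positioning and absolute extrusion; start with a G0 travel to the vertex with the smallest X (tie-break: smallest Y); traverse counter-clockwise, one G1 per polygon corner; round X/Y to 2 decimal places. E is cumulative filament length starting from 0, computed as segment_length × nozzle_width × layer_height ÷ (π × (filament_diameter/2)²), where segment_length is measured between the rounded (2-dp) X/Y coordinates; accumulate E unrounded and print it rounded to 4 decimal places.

G0 X-2.48 Y0.33 Z9.92
G1 X-2.41 Y-0.65 E0.1046
G1 X-1.98 Y-1.52 E0.2079
G1 X-1.46 Y-1.98 E0.2818
G1 X-0.94 Y-1.95 E0.3372
G1 X1.36 Y-0.81 E0.6104
G1 X2.43 Y0.40 E0.7823
G1 X2.41 Y0.65 E0.8090
G1 X1.98 Y1.52 E0.9123
G1 X1.25 Y2.17 E1.0163
G1 X0.33 Y2.48 E1.1197
G1 X-0.65 Y2.41 E1.2242
G1 X-1.52 Y1.98 E1.3275
G1 X-2.17 Y1.25 E1.4315
G1 X-2.48 Y0.33 E1.5349

At z = 9.92 mm: the r=2.5 cylinder contributes a regular 16-gon of circumradius 2.5; the sphere at (2.5, 4.5): section is a regular 16-gon, circumradius = √(r²−h²) = √(7.5²−3.58²) = 6.590; After intersecting: the r=7.5 sphere at (2.5, 4.5) partially overlaps the r=2.5 cylinder; clipping to the common part keeps 15.39 mm² — 1 connected region; (rotated 60° about Z; rotation is an isometry so areas/perimeters/island counts are preserved). The outline is a single polygon with 14 vertices. Extrusion per mm of travel: 0.8 × 0.32 / (π × 0.875²) = 0.106432. Accumulating E over each segment gives final E = 1.5349.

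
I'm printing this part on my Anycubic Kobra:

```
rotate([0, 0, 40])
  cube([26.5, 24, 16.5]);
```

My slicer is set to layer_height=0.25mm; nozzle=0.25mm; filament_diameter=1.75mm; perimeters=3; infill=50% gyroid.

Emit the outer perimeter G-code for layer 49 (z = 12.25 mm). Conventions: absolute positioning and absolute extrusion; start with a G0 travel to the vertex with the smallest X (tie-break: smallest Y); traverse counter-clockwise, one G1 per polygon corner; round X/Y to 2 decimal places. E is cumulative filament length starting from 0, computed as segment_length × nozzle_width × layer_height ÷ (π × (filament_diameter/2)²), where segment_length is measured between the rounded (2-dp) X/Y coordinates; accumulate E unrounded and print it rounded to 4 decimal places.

G0 X-15.43 Y18.39 Z12.25
G1 X0.00 Y0.00 E0.6238
G1 X20.30 Y17.03 E1.3123
G1 X4.87 Y35.42 E1.9361
G1 X-15.43 Y18.39 E2.6246

At z = 12.25 mm: the cube (footprint 26.5×24) is included at this height; (whole slice rotated 40° about Z — lengths, areas and connectivity unchanged). The outline is a single polygon with 4 vertices. Extrusion per mm of travel: 0.25 × 0.25 / (π × 0.875²) = 0.025984. Accumulating E over each segment gives final E = 2.6246.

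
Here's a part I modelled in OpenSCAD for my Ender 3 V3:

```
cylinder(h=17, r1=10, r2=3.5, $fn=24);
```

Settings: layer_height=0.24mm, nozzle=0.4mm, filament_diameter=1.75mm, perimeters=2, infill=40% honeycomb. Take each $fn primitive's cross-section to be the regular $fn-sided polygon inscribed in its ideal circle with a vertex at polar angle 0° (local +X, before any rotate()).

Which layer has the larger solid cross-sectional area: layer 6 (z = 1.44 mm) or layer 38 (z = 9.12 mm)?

layer 6 (z = 1.44 mm)

Layer 6 (z = 1.44): the cone (r1=10→r2=3.5) has section circumradius 9.449 here — a regular 24-gon (area = (24/2)·9.449²·sin(360°/24) = 277.32 mm²). So its area = 277.32 mm². Layer 38 (z = 9.12): the cone (r1=10→r2=3.5) has section circumradius 6.513 here — a regular 24-gon (area = (24/2)·6.513²·sin(360°/24) = 131.74 mm²). So its area = 131.74 mm². Layer 6 is larger (277.32 vs 131.74 mm²).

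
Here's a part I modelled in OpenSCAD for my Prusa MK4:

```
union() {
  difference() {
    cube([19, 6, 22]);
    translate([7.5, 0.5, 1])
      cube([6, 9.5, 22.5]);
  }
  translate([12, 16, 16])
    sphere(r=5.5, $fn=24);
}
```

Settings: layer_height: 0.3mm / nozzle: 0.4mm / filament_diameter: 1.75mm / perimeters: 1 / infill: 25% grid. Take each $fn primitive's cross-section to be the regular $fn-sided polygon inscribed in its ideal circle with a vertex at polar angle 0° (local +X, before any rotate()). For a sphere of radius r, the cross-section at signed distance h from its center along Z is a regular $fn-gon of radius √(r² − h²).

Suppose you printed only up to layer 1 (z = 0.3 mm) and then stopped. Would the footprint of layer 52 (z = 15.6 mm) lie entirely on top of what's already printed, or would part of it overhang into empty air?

part overhangs

Compare the two slices. At z = 0.3: the cube (footprint 19×6) is included at this height (area 114.00 mm²); the cube at (7.5, 0.5) is absent (z outside [1, 23.5]); Subtracting the remaining from the first: none of the subtracted shapes is present at this height, so the 19×6 cube is unchanged — area = 114.00 mm²; the sphere at (12, 16) is absent (|z−center|=15.700 > r=5.5); Combining (union): only the result so far is present, so the union is just that shape — area = 114.00 mm². At z = 15.6: the cube (footprint 19×6) is included at this height (area 114.00 mm²); the cube at (7.5, 0.5) is present — its section is the full 6×9.5 rectangle (area 57.00 mm²); Taking the first minus the rest: starting from the 19×6 cube (114.00 mm²), the 6×9.5 cube at (7.5, 0.5) partially overlaps it — only the 33.00 mm² overlap (of its 57.00 mm²) is removed, clipping the outline — area = 81.00 mm²; the sphere at (12, 16): section is a regular 24-gon, circumradius = √(r²−h²) = √(5.5²−0.4²) = 5.485 (area = (24/2)·5.485²·sin(360°/24) = 93.45 mm²); Combining (union): the 2 present regions are separate (no shared area or edge), so areas and boundary lengths simply add and each stays a separate island — area = 174.45 mm². Checking containment: at z = 15.6 the cross-section extends beyond the z = 0.3 cross-section by about 93.45 mm².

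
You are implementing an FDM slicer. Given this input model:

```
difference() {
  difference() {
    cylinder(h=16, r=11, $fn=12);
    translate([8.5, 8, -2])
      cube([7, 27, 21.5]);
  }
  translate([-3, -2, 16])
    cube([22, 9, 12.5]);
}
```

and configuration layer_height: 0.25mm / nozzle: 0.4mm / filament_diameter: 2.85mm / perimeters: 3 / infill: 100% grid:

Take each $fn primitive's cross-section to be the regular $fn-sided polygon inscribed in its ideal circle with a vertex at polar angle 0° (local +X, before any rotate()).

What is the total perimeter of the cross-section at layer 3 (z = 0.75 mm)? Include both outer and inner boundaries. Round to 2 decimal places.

68.33 mm

At z = 0.75 mm: the r=11 cylinder gives a regular 12-gon of circumradius 11 (constant along its height) (perimeter = 2·12·11.000·sin(180°/12) = 68.33 mm); the cube at (8.5, 8) (footprint 7×27) is included at this height (perimeter 68.00 mm); Subtracting the remaining from the first: starting from the r=11 cylinder, the 7×27 cube at (8.5, 8) misses the remaining region (no effect) — boundary = 68.33 mm; the cube at (-3, -2) is not intersected at this z (z outside [16, 28.5]); After the difference (first − rest): none of the subtracted shapes is present at this height, so that combined region is unchanged — boundary = 68.33 mm. Overall, the cross-section is a single solid region. Total boundary length (outer) = 68.33 mm.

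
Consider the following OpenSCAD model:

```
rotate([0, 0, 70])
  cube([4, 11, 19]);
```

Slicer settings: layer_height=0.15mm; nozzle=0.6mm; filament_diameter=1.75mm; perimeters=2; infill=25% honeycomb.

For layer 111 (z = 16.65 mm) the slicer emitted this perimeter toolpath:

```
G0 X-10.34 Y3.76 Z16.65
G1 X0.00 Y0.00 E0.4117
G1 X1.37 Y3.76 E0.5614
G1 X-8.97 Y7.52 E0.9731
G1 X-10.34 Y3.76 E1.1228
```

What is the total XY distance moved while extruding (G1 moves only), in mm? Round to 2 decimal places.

30.01 mm

Sum the Euclidean lengths of each G1 segment: total = 30.01 mm.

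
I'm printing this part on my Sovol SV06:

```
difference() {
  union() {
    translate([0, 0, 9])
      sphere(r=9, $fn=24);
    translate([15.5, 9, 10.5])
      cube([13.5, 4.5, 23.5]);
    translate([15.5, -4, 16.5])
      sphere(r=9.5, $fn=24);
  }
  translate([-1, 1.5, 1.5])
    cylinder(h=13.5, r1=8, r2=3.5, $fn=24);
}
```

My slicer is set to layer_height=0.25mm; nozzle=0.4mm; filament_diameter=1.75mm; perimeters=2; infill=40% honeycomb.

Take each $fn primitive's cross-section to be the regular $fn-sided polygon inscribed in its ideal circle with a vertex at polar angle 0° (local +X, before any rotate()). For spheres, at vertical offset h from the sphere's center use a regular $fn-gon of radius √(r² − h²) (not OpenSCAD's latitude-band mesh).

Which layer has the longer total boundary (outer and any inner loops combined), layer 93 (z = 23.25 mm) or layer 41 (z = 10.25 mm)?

layer 41 (z = 10.25 mm)

Layer 93 (z = 23.25): the sphere is not intersected at this z (|z−center|=14.250 > r=9); the cube at (15.5, 9) is present — its section is the full 13.5×4.5 rectangle (perimeter 36.00 mm); the r=9.5 sphere at (15.5, -4) slices to a regular 24-gon of circumradius 6.685 (√(r²−h²) with h=6.75 from center) (perimeter = 2·24·6.685·sin(180°/24) = 41.88 mm); Taking the union: the 2 present regions are separate (no shared area or edge), so areas and boundary lengths simply add and each stays a separate island — boundary = 77.88 mm; the cone at (-1, 1.5) is not intersected at this z (z outside [1.5, 15]); Taking the first minus the rest: none of the subtracted shapes is present at this height, so that combined region is unchanged — boundary = 77.88 mm. So its perimeter = 77.88 mm. Layer 41 (z = 10.25): the r=9 sphere contributes a regular 24-gon of circumradius √(9²−1.25²) = 8.913 (perimeter = 2·24·8.913·sin(180°/24) = 55.84 mm); the cube at (15.5, 9) is absent (z outside [10.5, 34]); the r=9.5 sphere at (15.5, -4) contributes a regular 24-gon of circumradius √(9.5²−6.25²) = 7.155 (perimeter = 2·24·7.155·sin(180°/24) = 44.83 mm); Combining (union): the regions partially overlap (shared area 0.01 mm²), so the edge portions inside another operand are dropped and the merged outline is re-measured after clipping — boundary = 99.74 mm; the cone at (-1, 1.5): at t=0.648 of its height the radius interpolates to r₁+(r₂−r₁)t = 5.083, giving a regular 24-gon of that circumradius (perimeter = 2·24·5.083·sin(180°/24) = 31.85 mm); After the difference (first − rest): starting from the result so far, the cone at (-1, 1.5) lies wholly inside it (removes its full 80.26 mm² and its 31.85 mm outline becomes a hole wall) — boundary (outer + 1 inner loop) = 131.59 mm. So its perimeter = 131.59 mm. Layer 41 is larger (131.59 vs 77.88 mm).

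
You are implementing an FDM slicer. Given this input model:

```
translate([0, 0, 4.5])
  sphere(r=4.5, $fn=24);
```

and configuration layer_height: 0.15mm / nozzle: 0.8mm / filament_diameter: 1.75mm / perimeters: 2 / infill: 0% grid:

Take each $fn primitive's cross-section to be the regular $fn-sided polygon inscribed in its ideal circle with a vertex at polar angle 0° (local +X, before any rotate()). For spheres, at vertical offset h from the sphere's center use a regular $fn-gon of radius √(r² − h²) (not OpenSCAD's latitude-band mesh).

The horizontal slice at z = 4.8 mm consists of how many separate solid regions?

At z = 4.8 mm: the sphere: section is a regular 24-gon, circumradius = √(r²−h²) = √(4.5²−0.3²) = 4.490. The result has 1 disconnected region.

1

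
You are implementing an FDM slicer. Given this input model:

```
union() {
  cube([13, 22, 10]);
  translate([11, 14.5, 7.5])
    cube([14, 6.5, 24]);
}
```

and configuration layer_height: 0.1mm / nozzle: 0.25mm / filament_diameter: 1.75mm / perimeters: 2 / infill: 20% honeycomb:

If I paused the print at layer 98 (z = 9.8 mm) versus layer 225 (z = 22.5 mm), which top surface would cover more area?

layer 98 (z = 9.8 mm)

Layer 98 (z = 9.8): the cube is present — its section is the full 13×22 rectangle (area 286.00 mm²); the cube at (11, 14.5) (footprint 14×6.5) is included at this height (area 91.00 mm²); Merging all regions: the regions partially overlap — summed areas 377.00 mm² minus the doubly-counted overlap 13.00 mm² gives 364.00 mm² — area = 364.00 mm². So its area = 364.00 mm². Layer 225 (z = 22.5): the cube does not reach this height (z outside [0, 10]); the 14×6.5 cube at (11, 14.5) contributes its full rectangle (area 91.00 mm²); Taking the union: only the 14×6.5 cube at (11, 14.5) is present, so the union is just that shape — area = 91.00 mm². So its area = 91.00 mm². Layer 98 is larger (364.00 vs 91.00 mm²).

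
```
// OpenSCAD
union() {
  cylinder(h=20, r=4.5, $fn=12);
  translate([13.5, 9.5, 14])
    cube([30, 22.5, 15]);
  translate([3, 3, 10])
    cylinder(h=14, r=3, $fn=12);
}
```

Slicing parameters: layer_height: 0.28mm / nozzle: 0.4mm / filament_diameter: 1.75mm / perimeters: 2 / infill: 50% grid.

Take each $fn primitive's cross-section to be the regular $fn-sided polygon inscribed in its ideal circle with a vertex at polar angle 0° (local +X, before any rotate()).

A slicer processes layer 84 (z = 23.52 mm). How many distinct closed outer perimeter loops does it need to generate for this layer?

2

At z = 23.52 mm: the cylinder does not reach this height (z outside [0, 20]); the cube at (13.5, 9.5) is present — its section is the full 30×22.5 rectangle; the r=3 cylinder at (3, 3) contributes a regular 12-gon of circumradius 3; Taking the union: the 2 present regions are separate (no shared area or edge), so areas and boundary lengths simply add and each stays a separate island — 2 connected regions. The result has 2 disconnected regions.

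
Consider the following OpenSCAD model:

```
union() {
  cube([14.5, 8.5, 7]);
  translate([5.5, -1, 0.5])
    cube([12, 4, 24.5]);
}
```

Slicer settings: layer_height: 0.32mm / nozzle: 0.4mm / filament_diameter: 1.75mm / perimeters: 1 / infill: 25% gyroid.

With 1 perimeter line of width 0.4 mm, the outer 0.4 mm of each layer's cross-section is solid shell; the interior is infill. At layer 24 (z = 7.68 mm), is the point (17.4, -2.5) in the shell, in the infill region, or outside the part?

outside

At z = 7.68 mm: the cube is not intersected at this z (z outside [0, 7]); the cube at (5.5, -1) is present — its section is the full 12×4 rectangle; Merging all regions: only the 12×4 cube at (5.5, -1) is present, so the union is just that shape — 1 connected region. Overall, the cross-section is a single solid region. The nearest boundary edge runs (5.50, -1.00)→(17.50, -1.00); distance from the point to it = 1.50 mm. The point is not inside any of the regions above, so it lies outside the cross-section (1.50 mm from the nearest boundary).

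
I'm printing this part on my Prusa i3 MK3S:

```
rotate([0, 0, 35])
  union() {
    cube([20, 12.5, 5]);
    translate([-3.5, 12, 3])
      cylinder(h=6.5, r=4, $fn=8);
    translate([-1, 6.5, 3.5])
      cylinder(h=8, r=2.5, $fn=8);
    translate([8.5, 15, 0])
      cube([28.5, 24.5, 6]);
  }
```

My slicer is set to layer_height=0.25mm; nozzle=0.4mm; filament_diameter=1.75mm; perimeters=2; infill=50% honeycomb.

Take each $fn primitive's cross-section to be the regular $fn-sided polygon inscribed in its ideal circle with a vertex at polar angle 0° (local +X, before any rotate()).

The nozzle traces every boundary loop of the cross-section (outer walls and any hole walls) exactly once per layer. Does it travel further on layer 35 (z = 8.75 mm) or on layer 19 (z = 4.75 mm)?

Layer 35 (z = 8.75): the cube is absent (z outside [0, 5]); the r=4 cylinder at (-3.5, 12) gives a regular 8-gon of circumradius 4 (constant along its height) (perimeter = 2·8·4.000·sin(180°/8) = 24.49 mm); the r=2.5 cylinder at (-1, 6.5) contributes a regular 8-gon of circumradius 2.5 (perimeter = 2·8·2.500·sin(180°/8) = 15.31 mm); the cube at (8.5, 15) is absent (z outside [0, 6]); Merging all regions: the 2 present regions are separate (no shared area or edge), so areas and boundary lengths simply add and each stays a separate island — boundary = 39.80 mm; (rotated 35° about Z; rotation is an isometry so areas/perimeters/island counts are preserved). So its perimeter = 39.80 mm. Layer 19 (z = 4.75): the cube (footprint 20×12.5) is included at this height (perimeter 65.00 mm); the r=4 cylinder at (-3.5, 12) contributes a regular 8-gon of circumradius 4 (perimeter = 2·8·4.000·sin(180°/8) = 24.49 mm); the r=2.5 cylinder at (-1, 6.5) gives a regular 8-gon of circumradius 2.5 (constant along its height) (perimeter = 2·8·2.500·sin(180°/8) = 15.31 mm); the cube at (8.5, 15) (footprint 28.5×24.5) is included at this height (perimeter 106.00 mm); Merging all regions: the regions partially overlap (shared area 4.75 mm²), so the edge portions inside another operand are dropped and the merged outline is re-measured after clipping — boundary = 197.29 mm; (rotated 35° about Z; rotation is an isometry so areas/perimeters/island counts are preserved). So its perimeter = 197.29 mm. Layer 19 is larger (197.29 vs 39.80 mm).

layer 19 (z = 4.75 mm)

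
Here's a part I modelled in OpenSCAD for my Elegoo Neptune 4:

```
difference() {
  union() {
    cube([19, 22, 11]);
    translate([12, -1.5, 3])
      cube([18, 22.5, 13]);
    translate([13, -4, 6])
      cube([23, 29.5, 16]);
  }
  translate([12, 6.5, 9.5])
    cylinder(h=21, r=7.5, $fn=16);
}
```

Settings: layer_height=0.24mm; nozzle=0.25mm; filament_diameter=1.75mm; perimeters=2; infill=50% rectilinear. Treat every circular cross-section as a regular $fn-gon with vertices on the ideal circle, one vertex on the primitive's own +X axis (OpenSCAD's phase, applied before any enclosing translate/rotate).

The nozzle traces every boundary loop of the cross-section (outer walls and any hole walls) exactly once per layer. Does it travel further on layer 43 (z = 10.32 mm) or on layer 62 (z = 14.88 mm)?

layer 43 (z = 10.32 mm)

Layer 43 (z = 10.32): the cube (footprint 19×22) is included at this height (perimeter 82.00 mm); the 18×22.5 cube at (12, -1.5) contributes its full rectangle (perimeter 81.00 mm); the cube at (13, -4) is present — its section is the full 23×29.5 rectangle (perimeter 105.00 mm); Taking the union: the regions partially overlap (shared area 535.50 mm²), so the edge portions inside another operand are dropped and the merged outline is re-measured after clipping — boundary = 131.00 mm; the cylinder at (12, 6.5): section is a regular 16-gon, circumradius r=7.5 (perimeter = 2·16·7.500·sin(180°/16) = 46.82 mm); After the difference (first − rest): starting from that combined region, the r=7.5 cylinder at (12, 6.5) partially overlaps it — only the 170.02 mm² overlap (of its 172.21 mm²) is removed, clipping the outline — boundary = 169.61 mm. So its perimeter = 169.61 mm. Layer 62 (z = 14.88): the cube is not intersected at this z (z outside [0, 11]); the cube at (12, -1.5) is present — its section is the full 18×22.5 rectangle (perimeter 81.00 mm); the cube at (13, -4) (footprint 23×29.5) is included at this height (perimeter 105.00 mm); Combining (union): the regions partially overlap (shared area 382.50 mm²), so the edge portions inside another operand are dropped and the merged outline is re-measured after clipping — boundary = 107.00 mm; the r=7.5 cylinder at (12, 6.5) contributes a regular 16-gon of circumradius 7.5 (perimeter = 2·16·7.500·sin(180°/16) = 46.82 mm); Taking the first minus the rest: starting from that combined region, the r=7.5 cylinder at (12, 6.5) partially overlaps it — only the 86.10 mm² overlap (of its 172.21 mm²) is removed, clipping the outline — boundary = 115.41 mm. So its perimeter = 115.41 mm. Layer 43 is larger (169.61 vs 115.41 mm).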